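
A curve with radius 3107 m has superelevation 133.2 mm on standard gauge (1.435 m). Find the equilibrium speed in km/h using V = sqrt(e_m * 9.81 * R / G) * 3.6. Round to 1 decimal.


Convert cant: e = 133.2 mm = 0.1332 m
V_ms = sqrt(0.1332 * 9.81 * 3107 / 1.435)
V_ms = sqrt(2829.193062) = 53.1902 m/s
V = 53.1902 * 3.6 = 191.5 km/h

191.5


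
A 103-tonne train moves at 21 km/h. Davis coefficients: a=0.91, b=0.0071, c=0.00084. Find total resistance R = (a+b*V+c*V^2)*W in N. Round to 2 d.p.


b*V = 0.0071 * 21 = 0.1491
c*V^2 = 0.00084 * 441 = 0.37044
R_per_t = 0.91 + 0.1491 + 0.37044 = 1.42954 N/t
R_total = 1.42954 * 103 = 147.24 N

147.24


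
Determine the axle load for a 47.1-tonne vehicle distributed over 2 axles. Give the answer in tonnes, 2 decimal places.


Load per axle = total weight / number of axles
Load = 47.1 / 2
Load = 23.55 tonnes

23.55


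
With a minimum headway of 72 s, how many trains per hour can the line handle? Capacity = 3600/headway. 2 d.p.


Capacity = 3600 / headway
Capacity = 3600 / 72
Capacity = 50.00 trains/hour

50.00


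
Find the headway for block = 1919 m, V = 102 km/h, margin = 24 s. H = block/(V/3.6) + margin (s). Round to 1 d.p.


V = 102 / 3.6 = 28.3333 m/s
Block traversal time = 1919 / 28.3333 = 67.7294 s
Headway = 67.7294 + 24
Headway = 91.7 s

91.7


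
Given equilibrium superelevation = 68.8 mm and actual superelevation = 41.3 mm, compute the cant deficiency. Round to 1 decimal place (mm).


Cant deficiency = equilibrium cant - actual cant
CD = 68.8 - 41.3
CD = 27.5 mm

27.5


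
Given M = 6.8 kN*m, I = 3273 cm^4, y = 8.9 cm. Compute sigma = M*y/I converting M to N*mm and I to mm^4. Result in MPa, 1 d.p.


Convert units:
M = 6.8 kN*m = 6800000 N*mm
y = 8.9 cm = 89 mm
I = 3273 cm^4 = 32730000 mm^4
sigma = 6800000 * 89 / 32730000
sigma = 18.5 MPa

18.5


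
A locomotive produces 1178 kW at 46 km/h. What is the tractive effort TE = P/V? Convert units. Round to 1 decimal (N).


Convert: P = 1178 kW = 1178000 W
V = 46 / 3.6 = 12.7778 m/s
TE = 1178000 / 12.7778
TE = 92191.3 N

92191.3


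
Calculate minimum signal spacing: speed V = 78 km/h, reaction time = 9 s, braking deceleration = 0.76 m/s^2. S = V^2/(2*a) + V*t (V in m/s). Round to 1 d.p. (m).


V = 78 / 3.6 = 21.6667 m/s
Braking distance = 21.6667^2 / (2*0.76) = 308.845 m
Sighting distance = 21.6667 * 9 = 195.0 m
S = 308.845 + 195.0 = 503.8 m

503.8


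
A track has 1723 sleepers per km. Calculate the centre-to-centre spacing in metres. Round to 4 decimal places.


Spacing = 1000 m / number of sleepers
Spacing = 1000 / 1723
Spacing = 0.5804 m

0.5804


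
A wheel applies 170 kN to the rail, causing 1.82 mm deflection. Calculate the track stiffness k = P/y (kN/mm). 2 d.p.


Track stiffness k = P / y
k = 170 / 1.82
k = 93.41 kN/mm

93.41


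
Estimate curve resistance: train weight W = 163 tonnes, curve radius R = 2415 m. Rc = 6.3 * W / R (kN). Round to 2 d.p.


Rc = 6.3 * W / R
Rc = 6.3 * 163 / 2415
Rc = 1026.9 / 2415
Rc = 0.43 kN

0.43


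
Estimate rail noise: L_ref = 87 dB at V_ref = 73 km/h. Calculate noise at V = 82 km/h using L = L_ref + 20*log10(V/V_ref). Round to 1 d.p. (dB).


V/V_ref = 82 / 73 = 1.123288
log10(1.123288) = 0.050491
20 * 0.050491 = 1.0098
L = 87 + 1.0098 = 88.0 dB

88.0


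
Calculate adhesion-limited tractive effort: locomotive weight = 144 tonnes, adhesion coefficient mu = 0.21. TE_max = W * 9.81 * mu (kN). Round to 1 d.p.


TE_max = W * g * mu
TE_max = 144 * 9.81 * 0.21
TE_max = 1412.64 * 0.21
TE_max = 296.7 kN

296.7


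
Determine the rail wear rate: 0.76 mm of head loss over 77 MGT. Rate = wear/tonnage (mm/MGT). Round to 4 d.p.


Wear rate = total wear / cumulative tonnage
Rate = 0.76 / 77
Rate = 0.0099 mm/MGT

0.0099


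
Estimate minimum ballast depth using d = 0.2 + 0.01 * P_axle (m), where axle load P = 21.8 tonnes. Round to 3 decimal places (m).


d = 0.2 + 0.01 * 21.8
d = 0.2 + 0.218
d = 0.418 m

0.418


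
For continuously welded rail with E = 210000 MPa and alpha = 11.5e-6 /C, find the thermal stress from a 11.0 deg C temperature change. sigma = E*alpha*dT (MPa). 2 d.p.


sigma = E * alpha * dT
sigma = 210000 * 11.5e-6 * 11.0
sigma = 2.415 * 11.0
sigma = 26.57 MPa

26.57


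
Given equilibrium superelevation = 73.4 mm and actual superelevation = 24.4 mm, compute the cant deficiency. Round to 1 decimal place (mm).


Cant deficiency = equilibrium cant - actual cant
CD = 73.4 - 24.4
CD = 49.0 mm

49.0


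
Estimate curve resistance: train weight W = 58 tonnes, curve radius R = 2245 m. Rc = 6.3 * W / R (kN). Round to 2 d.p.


Rc = 6.3 * W / R
Rc = 6.3 * 58 / 2245
Rc = 365.4 / 2245
Rc = 0.16 kN

0.16


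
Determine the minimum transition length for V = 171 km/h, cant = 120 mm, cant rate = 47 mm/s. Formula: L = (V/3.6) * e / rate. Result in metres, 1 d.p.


Convert speed: V = 171 / 3.6 = 47.5 m/s
L = 47.5 * 120 / 47
L = 5700.0 / 47
L = 121.3 m

121.3


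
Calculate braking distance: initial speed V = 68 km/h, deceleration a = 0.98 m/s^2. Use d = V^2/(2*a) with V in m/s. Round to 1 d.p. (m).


Convert speed: V = 68 / 3.6 = 18.8889 m/s
V^2 = 356.7901
d = 356.7901 / (2 * 0.98)
d = 356.7901 / 1.96
d = 182.0 m

182.0


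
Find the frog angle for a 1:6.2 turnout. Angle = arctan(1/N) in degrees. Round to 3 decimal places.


1/N = 1/6.2 = 0.16129
angle = arctan(0.16129) = 0.159913 rad
angle = 0.159913 * 180/pi = 9.162 degrees

9.162


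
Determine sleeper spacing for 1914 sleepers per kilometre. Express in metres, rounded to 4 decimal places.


Spacing = 1000 m / number of sleepers
Spacing = 1000 / 1914
Spacing = 0.5225 m

0.5225


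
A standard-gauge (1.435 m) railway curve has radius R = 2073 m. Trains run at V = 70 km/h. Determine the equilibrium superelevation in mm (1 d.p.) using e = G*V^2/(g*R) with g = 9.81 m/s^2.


Convert speed: V = 70 / 3.6 = 19.4444 m/s
Apply formula: e = 1.435 * 19.4444^2 / (9.81 * 2073)
e = 1.435 * 378.0864 / 20336.13
e = 0.026679 m = 26.7 mm

26.7


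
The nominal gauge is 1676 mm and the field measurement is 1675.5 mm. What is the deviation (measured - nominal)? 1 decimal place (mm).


Deviation = measured - nominal
Deviation = 1675.5 - 1676
Deviation = -0.5 mm

-0.5


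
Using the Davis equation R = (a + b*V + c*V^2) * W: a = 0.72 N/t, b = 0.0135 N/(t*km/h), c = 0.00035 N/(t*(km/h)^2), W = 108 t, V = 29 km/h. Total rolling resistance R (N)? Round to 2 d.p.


b*V = 0.0135 * 29 = 0.3915
c*V^2 = 0.00035 * 841 = 0.29435
R_per_t = 0.72 + 0.3915 + 0.29435 = 1.40585 N/t
R_total = 1.40585 * 108 = 151.83 N

151.83


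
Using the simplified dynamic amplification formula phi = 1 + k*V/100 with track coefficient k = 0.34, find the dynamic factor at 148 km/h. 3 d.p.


phi = 1 + k * V / 100
phi = 1 + 0.34 * 148 / 100
phi = 1 + 0.5032
phi = 1.503

1.503


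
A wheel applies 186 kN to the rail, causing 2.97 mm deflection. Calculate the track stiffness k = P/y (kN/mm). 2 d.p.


Track stiffness k = P / y
k = 186 / 2.97
k = 62.63 kN/mm

62.63


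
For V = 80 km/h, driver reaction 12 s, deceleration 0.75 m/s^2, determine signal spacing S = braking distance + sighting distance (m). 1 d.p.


V = 80 / 3.6 = 22.2222 m/s
Braking distance = 22.2222^2 / (2*0.75) = 329.2181 m
Sighting distance = 22.2222 * 12 = 266.6667 m
S = 329.2181 + 266.6667 = 595.9 m

595.9


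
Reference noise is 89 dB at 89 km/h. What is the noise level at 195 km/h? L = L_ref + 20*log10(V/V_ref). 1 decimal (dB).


V/V_ref = 195 / 89 = 2.191011
log10(2.191011) = 0.340645
20 * 0.340645 = 6.8129
L = 89 + 6.8129 = 95.8 dB

95.8


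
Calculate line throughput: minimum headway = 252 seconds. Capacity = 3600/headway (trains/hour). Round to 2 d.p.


Capacity = 3600 / headway
Capacity = 3600 / 252
Capacity = 14.29 trains/hour

14.29


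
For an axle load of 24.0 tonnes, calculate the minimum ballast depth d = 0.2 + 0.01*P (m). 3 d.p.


d = 0.2 + 0.01 * 24.0
d = 0.2 + 0.24
d = 0.440 m

0.440


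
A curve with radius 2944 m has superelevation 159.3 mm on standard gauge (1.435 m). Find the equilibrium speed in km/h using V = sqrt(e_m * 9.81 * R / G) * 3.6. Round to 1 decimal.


Convert cant: e = 159.3 mm = 0.1593 m
V_ms = sqrt(0.1593 * 9.81 * 2944 / 1.435)
V_ms = sqrt(3206.052928) = 56.622 m/s
V = 56.622 * 3.6 = 203.8 km/h

203.8


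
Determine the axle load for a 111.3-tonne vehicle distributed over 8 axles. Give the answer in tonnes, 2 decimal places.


Load per axle = total weight / number of axles
Load = 111.3 / 8
Load = 13.91 tonnes

13.91


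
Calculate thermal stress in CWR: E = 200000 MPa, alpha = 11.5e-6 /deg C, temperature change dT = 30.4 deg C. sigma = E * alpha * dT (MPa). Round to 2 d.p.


sigma = E * alpha * dT
sigma = 200000 * 11.5e-6 * 30.4
sigma = 2.3 * 30.4
sigma = 69.92 MPa

69.92


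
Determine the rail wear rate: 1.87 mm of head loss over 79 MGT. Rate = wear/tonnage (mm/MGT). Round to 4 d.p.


Wear rate = total wear / cumulative tonnage
Rate = 1.87 / 79
Rate = 0.0237 mm/MGT

0.0237


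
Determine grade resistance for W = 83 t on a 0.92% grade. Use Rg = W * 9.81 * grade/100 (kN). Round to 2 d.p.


Rg = W * 9.81 * grade / 100
Rg = 83 * 9.81 * 0.92 / 100
Rg = 814.23 * 0.0092
Rg = 7.49 kN

7.49


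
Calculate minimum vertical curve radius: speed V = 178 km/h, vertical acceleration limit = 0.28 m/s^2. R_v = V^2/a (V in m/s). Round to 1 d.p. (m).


Convert speed: V = 178 / 3.6 = 49.4444 m/s
V^2 = 2444.7531 m^2/s^2
R_v = 2444.7531 / 0.28
R_v = 8731.3 m

8731.3


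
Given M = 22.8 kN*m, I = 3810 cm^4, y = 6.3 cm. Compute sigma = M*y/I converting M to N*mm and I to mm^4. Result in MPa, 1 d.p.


Convert units:
M = 22.8 kN*m = 22800000 N*mm
y = 6.3 cm = 63 mm
I = 3810 cm^4 = 38100000 mm^4
sigma = 22800000 * 63 / 38100000
sigma = 37.7 MPa

37.7


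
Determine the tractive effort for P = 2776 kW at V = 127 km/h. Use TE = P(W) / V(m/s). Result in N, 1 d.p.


Convert: P = 2776 kW = 2776000 W
V = 127 / 3.6 = 35.2778 m/s
TE = 2776000 / 35.2778
TE = 78689.8 N

78689.8


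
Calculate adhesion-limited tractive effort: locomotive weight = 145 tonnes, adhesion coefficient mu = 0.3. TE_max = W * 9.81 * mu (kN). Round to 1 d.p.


TE_max = W * g * mu
TE_max = 145 * 9.81 * 0.3
TE_max = 1422.45 * 0.3
TE_max = 426.7 kN

426.7


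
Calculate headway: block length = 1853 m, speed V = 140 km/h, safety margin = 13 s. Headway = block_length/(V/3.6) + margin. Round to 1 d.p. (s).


V = 140 / 3.6 = 38.8889 m/s
Block traversal time = 1853 / 38.8889 = 47.6486 s
Headway = 47.6486 + 13
Headway = 60.6 s

60.6


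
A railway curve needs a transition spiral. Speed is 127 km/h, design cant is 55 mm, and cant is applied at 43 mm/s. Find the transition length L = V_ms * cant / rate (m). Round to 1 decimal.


Convert speed: V = 127 / 3.6 = 35.2778 m/s
L = 35.2778 * 55 / 43
L = 1940.2778 / 43
L = 45.1 m

45.1


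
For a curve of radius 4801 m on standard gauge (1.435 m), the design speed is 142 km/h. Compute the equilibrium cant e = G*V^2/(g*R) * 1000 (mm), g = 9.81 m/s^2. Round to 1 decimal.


Convert speed: V = 142 / 3.6 = 39.4444 m/s
Apply formula: e = 1.435 * 39.4444^2 / (9.81 * 4801)
e = 1.435 * 1555.8642 / 47097.81
e = 0.047405 m = 47.4 mm

47.4


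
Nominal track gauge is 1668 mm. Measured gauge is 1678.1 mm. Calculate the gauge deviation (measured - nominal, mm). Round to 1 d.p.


Deviation = measured - nominal
Deviation = 1678.1 - 1668
Deviation = 10.1 mm

10.1


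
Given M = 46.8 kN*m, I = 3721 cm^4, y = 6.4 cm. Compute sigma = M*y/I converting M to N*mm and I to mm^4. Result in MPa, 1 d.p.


Convert units:
M = 46.8 kN*m = 46800000 N*mm
y = 6.4 cm = 64 mm
I = 3721 cm^4 = 37210000 mm^4
sigma = 46800000 * 64 / 37210000
sigma = 80.5 MPa

80.5


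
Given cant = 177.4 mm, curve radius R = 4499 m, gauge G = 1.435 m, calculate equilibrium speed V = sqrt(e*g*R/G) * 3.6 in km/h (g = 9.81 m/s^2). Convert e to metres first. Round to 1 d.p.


Convert cant: e = 177.4 mm = 0.1774 m
V_ms = sqrt(0.1774 * 9.81 * 4499 / 1.435)
V_ms = sqrt(5456.155196) = 73.8658 m/s
V = 73.8658 * 3.6 = 265.9 km/h

265.9


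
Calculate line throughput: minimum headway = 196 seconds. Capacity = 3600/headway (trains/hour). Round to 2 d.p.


Capacity = 3600 / headway
Capacity = 3600 / 196
Capacity = 18.37 trains/hour

18.37


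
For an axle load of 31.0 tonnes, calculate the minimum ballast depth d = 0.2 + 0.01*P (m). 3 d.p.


d = 0.2 + 0.01 * 31.0
d = 0.2 + 0.31
d = 0.510 m

0.510


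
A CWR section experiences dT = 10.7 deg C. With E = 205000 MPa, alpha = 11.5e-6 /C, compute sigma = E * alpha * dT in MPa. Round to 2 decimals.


sigma = E * alpha * dT
sigma = 205000 * 11.5e-6 * 10.7
sigma = 2.3575 * 10.7
sigma = 25.23 MPa

25.23


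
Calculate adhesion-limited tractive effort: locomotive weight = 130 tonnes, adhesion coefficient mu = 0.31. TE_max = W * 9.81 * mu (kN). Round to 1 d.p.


TE_max = W * g * mu
TE_max = 130 * 9.81 * 0.31
TE_max = 1275.3 * 0.31
TE_max = 395.3 kN

395.3


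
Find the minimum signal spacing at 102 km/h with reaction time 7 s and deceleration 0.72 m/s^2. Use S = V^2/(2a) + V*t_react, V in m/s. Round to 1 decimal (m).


V = 102 / 3.6 = 28.3333 m/s
Braking distance = 28.3333^2 / (2*0.72) = 557.4846 m
Sighting distance = 28.3333 * 7 = 198.3333 m
S = 557.4846 + 198.3333 = 755.8 m

755.8


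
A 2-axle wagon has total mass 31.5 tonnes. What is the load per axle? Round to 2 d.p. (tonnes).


Load per axle = total weight / number of axles
Load = 31.5 / 2
Load = 15.75 tonnes

15.75


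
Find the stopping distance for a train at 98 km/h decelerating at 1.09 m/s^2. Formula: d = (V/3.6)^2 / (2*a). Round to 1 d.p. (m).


Convert speed: V = 98 / 3.6 = 27.2222 m/s
V^2 = 741.0494
d = 741.0494 / (2 * 1.09)
d = 741.0494 / 2.18
d = 339.9 m

339.9


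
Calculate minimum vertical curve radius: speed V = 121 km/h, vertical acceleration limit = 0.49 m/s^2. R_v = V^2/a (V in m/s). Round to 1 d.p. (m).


Convert speed: V = 121 / 3.6 = 33.6111 m/s
V^2 = 1129.7068 m^2/s^2
R_v = 1129.7068 / 0.49
R_v = 2305.5 m

2305.5


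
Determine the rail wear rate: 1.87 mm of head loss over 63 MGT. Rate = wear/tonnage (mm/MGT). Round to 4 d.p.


Wear rate = total wear / cumulative tonnage
Rate = 1.87 / 63
Rate = 0.0297 mm/MGT

0.0297


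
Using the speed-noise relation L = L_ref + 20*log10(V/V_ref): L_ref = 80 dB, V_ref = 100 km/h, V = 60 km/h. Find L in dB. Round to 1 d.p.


V/V_ref = 60 / 100 = 0.6
log10(0.6) = -0.221849
20 * -0.221849 = -4.437
L = 80 + -4.437 = 75.6 dB

75.6


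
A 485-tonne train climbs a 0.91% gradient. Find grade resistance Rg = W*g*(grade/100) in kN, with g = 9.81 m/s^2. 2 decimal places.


Rg = W * 9.81 * grade / 100
Rg = 485 * 9.81 * 0.91 / 100
Rg = 4757.85 * 0.0091
Rg = 43.30 kN

43.30


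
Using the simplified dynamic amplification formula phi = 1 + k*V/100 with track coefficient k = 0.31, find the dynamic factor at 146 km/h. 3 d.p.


phi = 1 + k * V / 100
phi = 1 + 0.31 * 146 / 100
phi = 1 + 0.4526
phi = 1.453

1.453


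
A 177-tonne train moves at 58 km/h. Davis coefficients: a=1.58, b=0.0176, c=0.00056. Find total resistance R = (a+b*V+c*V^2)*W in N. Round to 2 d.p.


b*V = 0.0176 * 58 = 1.0208
c*V^2 = 0.00056 * 3364 = 1.88384
R_per_t = 1.58 + 1.0208 + 1.88384 = 4.48464 N/t
R_total = 4.48464 * 177 = 793.78 N

793.78


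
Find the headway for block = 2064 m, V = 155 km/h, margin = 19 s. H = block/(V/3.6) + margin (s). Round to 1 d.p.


V = 155 / 3.6 = 43.0556 m/s
Block traversal time = 2064 / 43.0556 = 47.9381 s
Headway = 47.9381 + 19
Headway = 66.9 s

66.9


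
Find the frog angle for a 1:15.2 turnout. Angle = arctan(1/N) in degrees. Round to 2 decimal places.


1/N = 1/15.2 = 0.065789
angle = arctan(0.065789) = 0.065695 rad
angle = 0.065695 * 180/pi = 3.76 degrees

3.76


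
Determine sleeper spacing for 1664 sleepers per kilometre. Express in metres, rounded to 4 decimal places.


Spacing = 1000 m / number of sleepers
Spacing = 1000 / 1664
Spacing = 0.6010 m

0.6010


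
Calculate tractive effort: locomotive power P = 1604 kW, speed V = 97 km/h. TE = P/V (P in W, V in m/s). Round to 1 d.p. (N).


Convert: P = 1604 kW = 1604000 W
V = 97 / 3.6 = 26.9444 m/s
TE = 1604000 / 26.9444
TE = 59529.9 N

59529.9


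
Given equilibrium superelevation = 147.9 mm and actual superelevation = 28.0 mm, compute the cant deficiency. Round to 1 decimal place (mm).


Cant deficiency = equilibrium cant - actual cant
CD = 147.9 - 28.0
CD = 119.9 mm

119.9


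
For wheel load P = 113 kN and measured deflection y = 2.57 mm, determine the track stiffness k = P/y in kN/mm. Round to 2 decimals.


Track stiffness k = P / y
k = 113 / 2.57
k = 43.97 kN/mm

43.97


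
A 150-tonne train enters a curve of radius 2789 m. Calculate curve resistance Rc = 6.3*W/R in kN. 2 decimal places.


Rc = 6.3 * W / R
Rc = 6.3 * 150 / 2789
Rc = 945.0 / 2789
Rc = 0.34 kN

0.34


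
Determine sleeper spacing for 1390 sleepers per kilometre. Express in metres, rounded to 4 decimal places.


Spacing = 1000 m / number of sleepers
Spacing = 1000 / 1390
Spacing = 0.7194 m

0.7194


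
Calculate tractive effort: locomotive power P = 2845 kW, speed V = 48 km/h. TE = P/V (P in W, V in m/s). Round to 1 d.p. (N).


Convert: P = 2845 kW = 2845000 W
V = 48 / 3.6 = 13.3333 m/s
TE = 2845000 / 13.3333
TE = 213375.0 N

213375.0


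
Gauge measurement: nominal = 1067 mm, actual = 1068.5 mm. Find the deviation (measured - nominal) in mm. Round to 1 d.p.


Deviation = measured - nominal
Deviation = 1068.5 - 1067
Deviation = 1.5 mm

1.5


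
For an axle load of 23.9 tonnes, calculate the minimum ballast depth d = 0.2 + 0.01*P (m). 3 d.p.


d = 0.2 + 0.01 * 23.9
d = 0.2 + 0.239
d = 0.439 m

0.439


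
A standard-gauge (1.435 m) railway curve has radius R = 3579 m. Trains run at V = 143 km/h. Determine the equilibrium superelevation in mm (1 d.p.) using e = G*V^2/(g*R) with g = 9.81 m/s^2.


Convert speed: V = 143 / 3.6 = 39.7222 m/s
Apply formula: e = 1.435 * 39.7222^2 / (9.81 * 3579)
e = 1.435 * 1577.8549 / 35109.99
e = 0.064489 m = 64.5 mm

64.5


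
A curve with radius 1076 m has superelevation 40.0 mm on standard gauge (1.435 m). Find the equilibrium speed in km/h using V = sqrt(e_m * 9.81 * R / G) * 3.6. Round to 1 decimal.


Convert cant: e = 40.0 mm = 0.0400 m
V_ms = sqrt(0.0400 * 9.81 * 1076 / 1.435)
V_ms = sqrt(294.231638) = 17.1532 m/s
V = 17.1532 * 3.6 = 61.8 km/h

61.8


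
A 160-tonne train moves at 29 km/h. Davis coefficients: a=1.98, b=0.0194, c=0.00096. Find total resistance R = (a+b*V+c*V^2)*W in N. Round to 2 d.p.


b*V = 0.0194 * 29 = 0.5626
c*V^2 = 0.00096 * 841 = 0.80736
R_per_t = 1.98 + 0.5626 + 0.80736 = 3.34996 N/t
R_total = 3.34996 * 160 = 535.99 N

535.99


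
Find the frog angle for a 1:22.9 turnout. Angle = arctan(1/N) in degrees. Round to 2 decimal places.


1/N = 1/22.9 = 0.043668
angle = arctan(0.043668) = 0.04364 rad
angle = 0.04364 * 180/pi = 2.50 degrees

2.50


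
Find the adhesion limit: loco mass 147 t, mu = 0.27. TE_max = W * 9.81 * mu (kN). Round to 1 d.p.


TE_max = W * g * mu
TE_max = 147 * 9.81 * 0.27
TE_max = 1442.07 * 0.27
TE_max = 389.4 kN

389.4


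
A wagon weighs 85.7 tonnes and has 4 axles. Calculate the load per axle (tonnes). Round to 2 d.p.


Load per axle = total weight / number of axles
Load = 85.7 / 4
Load = 21.43 tonnes

21.43


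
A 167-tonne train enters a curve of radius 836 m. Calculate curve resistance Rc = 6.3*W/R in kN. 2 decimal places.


Rc = 6.3 * W / R
Rc = 6.3 * 167 / 836
Rc = 1052.1 / 836
Rc = 1.26 kN

1.26


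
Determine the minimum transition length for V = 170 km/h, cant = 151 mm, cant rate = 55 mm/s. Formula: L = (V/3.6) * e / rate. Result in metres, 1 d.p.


Convert speed: V = 170 / 3.6 = 47.2222 m/s
L = 47.2222 * 151 / 55
L = 7130.5556 / 55
L = 129.6 m

129.6


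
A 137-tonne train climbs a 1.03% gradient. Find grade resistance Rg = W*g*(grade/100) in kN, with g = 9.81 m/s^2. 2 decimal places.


Rg = W * 9.81 * grade / 100
Rg = 137 * 9.81 * 1.03 / 100
Rg = 1343.97 * 0.0103
Rg = 13.84 kN

13.84


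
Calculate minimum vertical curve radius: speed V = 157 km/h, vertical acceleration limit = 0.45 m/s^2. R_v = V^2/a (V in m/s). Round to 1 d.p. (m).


Convert speed: V = 157 / 3.6 = 43.6111 m/s
V^2 = 1901.929 m^2/s^2
R_v = 1901.929 / 0.45
R_v = 4226.5 m

4226.5


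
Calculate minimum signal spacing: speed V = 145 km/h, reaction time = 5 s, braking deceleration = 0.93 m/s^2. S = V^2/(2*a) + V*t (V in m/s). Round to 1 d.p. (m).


V = 145 / 3.6 = 40.2778 m/s
Braking distance = 40.2778^2 / (2*0.93) = 872.204 m
Sighting distance = 40.2778 * 5 = 201.3889 m
S = 872.204 + 201.3889 = 1073.6 m

1073.6


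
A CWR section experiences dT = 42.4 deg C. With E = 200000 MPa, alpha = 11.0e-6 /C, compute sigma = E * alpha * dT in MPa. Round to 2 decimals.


sigma = E * alpha * dT
sigma = 200000 * 11.0e-6 * 42.4
sigma = 2.2 * 42.4
sigma = 93.28 MPa

93.28


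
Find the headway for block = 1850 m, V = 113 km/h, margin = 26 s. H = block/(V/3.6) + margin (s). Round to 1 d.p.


V = 113 / 3.6 = 31.3889 m/s
Block traversal time = 1850 / 31.3889 = 58.9381 s
Headway = 58.9381 + 26
Headway = 84.9 s

84.9


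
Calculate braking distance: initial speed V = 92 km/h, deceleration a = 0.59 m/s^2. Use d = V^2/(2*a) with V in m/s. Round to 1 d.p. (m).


Convert speed: V = 92 / 3.6 = 25.5556 m/s
V^2 = 653.0864
d = 653.0864 / (2 * 0.59)
d = 653.0864 / 1.18
d = 553.5 m

553.5


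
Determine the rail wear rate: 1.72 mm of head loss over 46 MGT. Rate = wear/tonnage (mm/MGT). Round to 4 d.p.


Wear rate = total wear / cumulative tonnage
Rate = 1.72 / 46
Rate = 0.0374 mm/MGT

0.0374


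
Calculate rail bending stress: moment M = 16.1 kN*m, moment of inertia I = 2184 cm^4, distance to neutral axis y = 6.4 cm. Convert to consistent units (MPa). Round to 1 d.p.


Convert units:
M = 16.1 kN*m = 16100000 N*mm
y = 6.4 cm = 64 mm
I = 2184 cm^4 = 21840000 mm^4
sigma = 16100000 * 64 / 21840000
sigma = 47.2 MPa

47.2


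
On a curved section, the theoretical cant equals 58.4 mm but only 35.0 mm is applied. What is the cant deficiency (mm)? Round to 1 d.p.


Cant deficiency = equilibrium cant - actual cant
CD = 58.4 - 35.0
CD = 23.4 mm

23.4


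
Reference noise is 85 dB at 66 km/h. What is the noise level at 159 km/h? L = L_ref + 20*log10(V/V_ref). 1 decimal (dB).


V/V_ref = 159 / 66 = 2.409091
log10(2.409091) = 0.381853
20 * 0.381853 = 7.6371
L = 85 + 7.6371 = 92.6 dB

92.6


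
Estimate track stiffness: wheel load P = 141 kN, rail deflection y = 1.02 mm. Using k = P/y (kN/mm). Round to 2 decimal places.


Track stiffness k = P / y
k = 141 / 1.02
k = 138.24 kN/mm

138.24


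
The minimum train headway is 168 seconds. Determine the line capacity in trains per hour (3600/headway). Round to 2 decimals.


Capacity = 3600 / headway
Capacity = 3600 / 168
Capacity = 21.43 trains/hour

21.43


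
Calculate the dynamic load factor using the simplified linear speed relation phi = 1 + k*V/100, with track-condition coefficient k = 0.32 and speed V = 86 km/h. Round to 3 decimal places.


phi = 1 + k * V / 100
phi = 1 + 0.32 * 86 / 100
phi = 1 + 0.2752
phi = 1.275

1.275


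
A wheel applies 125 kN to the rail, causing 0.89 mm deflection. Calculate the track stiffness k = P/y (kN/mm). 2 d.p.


Track stiffness k = P / y
k = 125 / 0.89
k = 140.45 kN/mm

140.45


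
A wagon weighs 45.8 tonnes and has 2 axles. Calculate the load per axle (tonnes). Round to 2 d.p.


Load per axle = total weight / number of axles
Load = 45.8 / 2
Load = 22.90 tonnes

22.90


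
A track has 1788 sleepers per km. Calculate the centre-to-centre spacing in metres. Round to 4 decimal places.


Spacing = 1000 m / number of sleepers
Spacing = 1000 / 1788
Spacing = 0.5593 m

0.5593


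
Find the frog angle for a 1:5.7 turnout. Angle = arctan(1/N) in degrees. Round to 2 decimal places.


1/N = 1/5.7 = 0.175439
angle = arctan(0.175439) = 0.173671 rad
angle = 0.173671 * 180/pi = 9.95 degrees

9.95


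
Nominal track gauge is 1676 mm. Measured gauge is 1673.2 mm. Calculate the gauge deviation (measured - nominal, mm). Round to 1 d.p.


Deviation = measured - nominal
Deviation = 1673.2 - 1676
Deviation = -2.8 mm

-2.8


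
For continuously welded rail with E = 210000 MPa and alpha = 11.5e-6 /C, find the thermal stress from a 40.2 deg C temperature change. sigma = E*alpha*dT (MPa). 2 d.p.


sigma = E * alpha * dT
sigma = 210000 * 11.5e-6 * 40.2
sigma = 2.415 * 40.2
sigma = 97.08 MPa

97.08


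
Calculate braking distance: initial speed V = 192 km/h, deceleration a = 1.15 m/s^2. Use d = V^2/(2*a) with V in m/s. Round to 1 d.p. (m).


Convert speed: V = 192 / 3.6 = 53.3333 m/s
V^2 = 2844.4444
d = 2844.4444 / (2 * 1.15)
d = 2844.4444 / 2.3
d = 1236.7 m

1236.7


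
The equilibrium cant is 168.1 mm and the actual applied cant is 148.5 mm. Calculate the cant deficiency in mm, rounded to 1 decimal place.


Cant deficiency = equilibrium cant - actual cant
CD = 168.1 - 148.5
CD = 19.6 mm

19.6


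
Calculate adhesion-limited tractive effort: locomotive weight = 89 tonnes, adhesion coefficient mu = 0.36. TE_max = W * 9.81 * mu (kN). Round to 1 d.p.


TE_max = W * g * mu
TE_max = 89 * 9.81 * 0.36
TE_max = 873.09 * 0.36
TE_max = 314.3 kN

314.3


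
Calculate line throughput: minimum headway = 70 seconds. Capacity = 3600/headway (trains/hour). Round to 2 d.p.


Capacity = 3600 / headway
Capacity = 3600 / 70
Capacity = 51.43 trains/hour

51.43


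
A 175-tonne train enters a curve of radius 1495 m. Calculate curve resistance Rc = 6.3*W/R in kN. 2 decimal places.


Rc = 6.3 * W / R
Rc = 6.3 * 175 / 1495
Rc = 1102.5 / 1495
Rc = 0.74 kN

0.74


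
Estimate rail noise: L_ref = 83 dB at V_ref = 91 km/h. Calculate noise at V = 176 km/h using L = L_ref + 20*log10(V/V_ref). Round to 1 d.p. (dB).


V/V_ref = 176 / 91 = 1.934066
log10(1.934066) = 0.286471
20 * 0.286471 = 5.7294
L = 83 + 5.7294 = 88.7 dB

88.7


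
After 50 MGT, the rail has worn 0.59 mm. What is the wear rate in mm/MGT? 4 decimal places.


Wear rate = total wear / cumulative tonnage
Rate = 0.59 / 50
Rate = 0.0118 mm/MGT

0.0118


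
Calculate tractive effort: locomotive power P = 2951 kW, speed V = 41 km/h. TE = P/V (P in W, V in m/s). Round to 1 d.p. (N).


Convert: P = 2951 kW = 2951000 W
V = 41 / 3.6 = 11.3889 m/s
TE = 2951000 / 11.3889
TE = 259112.2 N

259112.2


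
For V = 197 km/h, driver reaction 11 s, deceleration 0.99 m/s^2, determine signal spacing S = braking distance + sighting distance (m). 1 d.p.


V = 197 / 3.6 = 54.7222 m/s
Braking distance = 54.7222^2 / (2*0.99) = 1512.3846 m
Sighting distance = 54.7222 * 11 = 601.9444 m
S = 1512.3846 + 601.9444 = 2114.3 m

2114.3


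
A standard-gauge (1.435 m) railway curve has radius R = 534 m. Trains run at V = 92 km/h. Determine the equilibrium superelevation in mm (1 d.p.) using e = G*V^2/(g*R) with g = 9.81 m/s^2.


Convert speed: V = 92 / 3.6 = 25.5556 m/s
Apply formula: e = 1.435 * 25.5556^2 / (9.81 * 534)
e = 1.435 * 653.0864 / 5238.54
e = 0.178901 m = 178.9 mm

178.9


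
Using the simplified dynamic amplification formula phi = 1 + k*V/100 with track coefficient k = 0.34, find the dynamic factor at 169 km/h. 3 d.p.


phi = 1 + k * V / 100
phi = 1 + 0.34 * 169 / 100
phi = 1 + 0.5746
phi = 1.575

1.575


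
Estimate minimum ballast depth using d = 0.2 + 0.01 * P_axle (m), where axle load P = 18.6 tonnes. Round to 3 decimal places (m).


d = 0.2 + 0.01 * 18.6
d = 0.2 + 0.186
d = 0.386 m

0.386


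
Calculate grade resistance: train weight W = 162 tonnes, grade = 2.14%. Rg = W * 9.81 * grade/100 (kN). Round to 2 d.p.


Rg = W * 9.81 * grade / 100
Rg = 162 * 9.81 * 2.14 / 100
Rg = 1589.22 * 0.0214
Rg = 34.01 kN

34.01


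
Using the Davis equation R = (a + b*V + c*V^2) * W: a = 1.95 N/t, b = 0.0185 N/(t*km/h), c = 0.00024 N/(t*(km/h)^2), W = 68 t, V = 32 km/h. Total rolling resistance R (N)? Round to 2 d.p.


b*V = 0.0185 * 32 = 0.592
c*V^2 = 0.00024 * 1024 = 0.24576
R_per_t = 1.95 + 0.592 + 0.24576 = 2.78776 N/t
R_total = 2.78776 * 68 = 189.57 N

189.57


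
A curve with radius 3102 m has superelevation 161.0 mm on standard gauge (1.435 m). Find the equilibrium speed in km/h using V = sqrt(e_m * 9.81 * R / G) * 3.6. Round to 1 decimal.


Convert cant: e = 161.0 mm = 0.1610 m
V_ms = sqrt(0.1610 * 9.81 * 3102 / 1.435)
V_ms = sqrt(3414.167122) = 58.4309 m/s
V = 58.4309 * 3.6 = 210.4 km/h

210.4


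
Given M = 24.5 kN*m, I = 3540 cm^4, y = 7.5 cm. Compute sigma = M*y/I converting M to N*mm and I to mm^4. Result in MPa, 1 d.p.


Convert units:
M = 24.5 kN*m = 24500000 N*mm
y = 7.5 cm = 75 mm
I = 3540 cm^4 = 35400000 mm^4
sigma = 24500000 * 75 / 35400000
sigma = 51.9 MPa

51.9


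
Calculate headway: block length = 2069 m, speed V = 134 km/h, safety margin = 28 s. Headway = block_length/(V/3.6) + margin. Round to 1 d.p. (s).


V = 134 / 3.6 = 37.2222 m/s
Block traversal time = 2069 / 37.2222 = 55.5851 s
Headway = 55.5851 + 28
Headway = 83.6 s

83.6


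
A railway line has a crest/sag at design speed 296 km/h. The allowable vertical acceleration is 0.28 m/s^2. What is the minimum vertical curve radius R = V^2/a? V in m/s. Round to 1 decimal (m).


Convert speed: V = 296 / 3.6 = 82.2222 m/s
V^2 = 6760.4938 m^2/s^2
R_v = 6760.4938 / 0.28
R_v = 24144.6 m

24144.6


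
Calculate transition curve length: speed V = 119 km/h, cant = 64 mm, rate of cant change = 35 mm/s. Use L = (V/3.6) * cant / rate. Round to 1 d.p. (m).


Convert speed: V = 119 / 3.6 = 33.0556 m/s
L = 33.0556 * 64 / 35
L = 2115.5556 / 35
L = 60.4 m

60.4


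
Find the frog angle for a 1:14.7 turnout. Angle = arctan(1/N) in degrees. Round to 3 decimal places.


1/N = 1/14.7 = 0.068027
angle = arctan(0.068027) = 0.067923 rad
angle = 0.067923 * 180/pi = 3.892 degrees

3.892


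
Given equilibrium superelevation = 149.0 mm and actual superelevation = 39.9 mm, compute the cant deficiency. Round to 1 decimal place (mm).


Cant deficiency = equilibrium cant - actual cant
CD = 149.0 - 39.9
CD = 109.1 mm

109.1


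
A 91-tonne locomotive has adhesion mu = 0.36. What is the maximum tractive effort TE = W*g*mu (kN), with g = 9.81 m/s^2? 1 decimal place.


TE_max = W * g * mu
TE_max = 91 * 9.81 * 0.36
TE_max = 892.71 * 0.36
TE_max = 321.4 kN

321.4


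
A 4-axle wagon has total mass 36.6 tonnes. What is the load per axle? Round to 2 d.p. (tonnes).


Load per axle = total weight / number of axles
Load = 36.6 / 4
Load = 9.15 tonnes

9.15


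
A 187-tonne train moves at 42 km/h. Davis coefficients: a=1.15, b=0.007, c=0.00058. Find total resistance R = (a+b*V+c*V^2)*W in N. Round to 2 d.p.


b*V = 0.007 * 42 = 0.294
c*V^2 = 0.00058 * 1764 = 1.02312
R_per_t = 1.15 + 0.294 + 1.02312 = 2.46712 N/t
R_total = 2.46712 * 187 = 461.35 N

461.35


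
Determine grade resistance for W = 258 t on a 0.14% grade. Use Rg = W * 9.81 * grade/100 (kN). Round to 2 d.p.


Rg = W * 9.81 * grade / 100
Rg = 258 * 9.81 * 0.14 / 100
Rg = 2530.98 * 0.0014
Rg = 3.54 kN

3.54


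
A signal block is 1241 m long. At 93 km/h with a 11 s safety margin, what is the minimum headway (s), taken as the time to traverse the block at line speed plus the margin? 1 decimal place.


V = 93 / 3.6 = 25.8333 m/s
Block traversal time = 1241 / 25.8333 = 48.0387 s
Headway = 48.0387 + 11
Headway = 59.0 s

59.0


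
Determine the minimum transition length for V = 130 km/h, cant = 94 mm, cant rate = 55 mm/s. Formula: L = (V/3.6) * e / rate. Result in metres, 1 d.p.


Convert speed: V = 130 / 3.6 = 36.1111 m/s
L = 36.1111 * 94 / 55
L = 3394.4444 / 55
L = 61.7 m

61.7


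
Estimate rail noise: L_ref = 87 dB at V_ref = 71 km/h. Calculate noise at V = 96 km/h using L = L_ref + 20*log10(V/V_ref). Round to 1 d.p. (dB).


V/V_ref = 96 / 71 = 1.352113
log10(1.352113) = 0.131013
20 * 0.131013 = 2.6203
L = 87 + 2.6203 = 89.6 dB

89.6


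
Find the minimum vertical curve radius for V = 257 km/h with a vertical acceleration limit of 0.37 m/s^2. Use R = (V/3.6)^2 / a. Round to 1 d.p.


Convert speed: V = 257 / 3.6 = 71.3889 m/s
V^2 = 5096.3735 m^2/s^2
R_v = 5096.3735 / 0.37
R_v = 13774.0 m

13774.0


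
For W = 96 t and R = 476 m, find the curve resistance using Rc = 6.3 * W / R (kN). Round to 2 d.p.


Rc = 6.3 * W / R
Rc = 6.3 * 96 / 476
Rc = 604.8 / 476
Rc = 1.27 kN

1.27


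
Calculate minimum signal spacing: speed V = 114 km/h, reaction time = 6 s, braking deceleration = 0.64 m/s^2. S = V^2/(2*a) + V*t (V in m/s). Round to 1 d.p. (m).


V = 114 / 3.6 = 31.6667 m/s
Braking distance = 31.6667^2 / (2*0.64) = 783.4201 m
Sighting distance = 31.6667 * 6 = 190.0 m
S = 783.4201 + 190.0 = 973.4 m

973.4


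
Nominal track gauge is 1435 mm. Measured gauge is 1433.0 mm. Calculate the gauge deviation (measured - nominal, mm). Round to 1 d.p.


Deviation = measured - nominal
Deviation = 1433.0 - 1435
Deviation = -2.0 mm

-2.0


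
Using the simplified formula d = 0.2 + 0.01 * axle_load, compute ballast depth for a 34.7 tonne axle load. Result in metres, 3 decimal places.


d = 0.2 + 0.01 * 34.7
d = 0.2 + 0.347
d = 0.547 m

0.547


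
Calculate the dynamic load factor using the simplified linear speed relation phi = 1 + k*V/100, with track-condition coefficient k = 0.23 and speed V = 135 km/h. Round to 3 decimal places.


phi = 1 + k * V / 100
phi = 1 + 0.23 * 135 / 100
phi = 1 + 0.3105
phi = 1.311

1.311


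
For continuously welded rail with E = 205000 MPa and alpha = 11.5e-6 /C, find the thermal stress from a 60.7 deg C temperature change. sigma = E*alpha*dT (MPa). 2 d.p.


sigma = E * alpha * dT
sigma = 205000 * 11.5e-6 * 60.7
sigma = 2.3575 * 60.7
sigma = 143.10 MPa

143.10


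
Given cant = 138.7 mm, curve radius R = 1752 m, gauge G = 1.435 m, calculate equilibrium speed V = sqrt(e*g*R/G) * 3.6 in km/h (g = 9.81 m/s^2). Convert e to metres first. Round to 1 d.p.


Convert cant: e = 138.7 mm = 0.1387 m
V_ms = sqrt(0.1387 * 9.81 * 1752 / 1.435)
V_ms = sqrt(1661.221982) = 40.7581 m/s
V = 40.7581 * 3.6 = 146.7 km/h

146.7


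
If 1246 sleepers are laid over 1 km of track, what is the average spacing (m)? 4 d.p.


Spacing = 1000 m / number of sleepers
Spacing = 1000 / 1246
Spacing = 0.8026 m

0.8026


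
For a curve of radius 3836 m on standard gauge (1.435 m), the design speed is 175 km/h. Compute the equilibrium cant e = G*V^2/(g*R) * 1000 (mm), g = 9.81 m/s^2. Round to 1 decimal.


Convert speed: V = 175 / 3.6 = 48.6111 m/s
Apply formula: e = 1.435 * 48.6111^2 / (9.81 * 3836)
e = 1.435 * 2363.0401 / 37631.16
e = 0.09011 m = 90.1 mm

90.1


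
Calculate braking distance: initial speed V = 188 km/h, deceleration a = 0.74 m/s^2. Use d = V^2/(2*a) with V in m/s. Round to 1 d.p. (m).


Convert speed: V = 188 / 3.6 = 52.2222 m/s
V^2 = 2727.1605
d = 2727.1605 / (2 * 0.74)
d = 2727.1605 / 1.48
d = 1842.7 m

1842.7


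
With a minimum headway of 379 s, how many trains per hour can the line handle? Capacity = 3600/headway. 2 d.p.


Capacity = 3600 / headway
Capacity = 3600 / 379
Capacity = 9.50 trains/hour

9.50


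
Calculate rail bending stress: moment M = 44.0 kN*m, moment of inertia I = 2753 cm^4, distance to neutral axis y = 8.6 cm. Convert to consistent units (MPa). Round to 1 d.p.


Convert units:
M = 44.0 kN*m = 44000000 N*mm
y = 8.6 cm = 86 mm
I = 2753 cm^4 = 27530000 mm^4
sigma = 44000000 * 86 / 27530000
sigma = 137.5 MPa

137.5


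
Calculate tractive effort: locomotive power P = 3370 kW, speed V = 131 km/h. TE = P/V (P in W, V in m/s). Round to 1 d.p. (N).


Convert: P = 3370 kW = 3370000 W
V = 131 / 3.6 = 36.3889 m/s
TE = 3370000 / 36.3889
TE = 92610.7 N

92610.7


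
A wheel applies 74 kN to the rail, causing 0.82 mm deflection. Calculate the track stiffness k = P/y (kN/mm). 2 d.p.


Track stiffness k = P / y
k = 74 / 0.82
k = 90.24 kN/mm

90.24


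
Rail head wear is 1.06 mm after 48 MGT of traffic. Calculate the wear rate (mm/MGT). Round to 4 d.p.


Wear rate = total wear / cumulative tonnage
Rate = 1.06 / 48
Rate = 0.0221 mm/MGT

0.0221


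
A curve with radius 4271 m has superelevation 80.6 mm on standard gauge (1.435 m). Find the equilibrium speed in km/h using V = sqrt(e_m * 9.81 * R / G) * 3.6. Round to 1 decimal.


Convert cant: e = 80.6 mm = 0.0806 m
V_ms = sqrt(0.0806 * 9.81 * 4271 / 1.435)
V_ms = sqrt(2353.323976) = 48.5111 m/s
V = 48.5111 * 3.6 = 174.6 km/h

174.6


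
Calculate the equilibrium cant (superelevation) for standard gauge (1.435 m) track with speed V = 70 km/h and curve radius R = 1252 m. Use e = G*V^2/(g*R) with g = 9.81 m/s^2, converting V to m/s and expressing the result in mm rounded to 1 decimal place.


Convert speed: V = 70 / 3.6 = 19.4444 m/s
Apply formula: e = 1.435 * 19.4444^2 / (9.81 * 1252)
e = 1.435 * 378.0864 / 12282.12
e = 0.044174 m = 44.2 mm

44.2


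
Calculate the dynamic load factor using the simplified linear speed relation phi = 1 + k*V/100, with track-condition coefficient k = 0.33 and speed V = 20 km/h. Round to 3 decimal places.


phi = 1 + k * V / 100
phi = 1 + 0.33 * 20 / 100
phi = 1 + 0.066
phi = 1.066

1.066


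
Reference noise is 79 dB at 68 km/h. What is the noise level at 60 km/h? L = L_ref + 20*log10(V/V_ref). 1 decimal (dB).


V/V_ref = 60 / 68 = 0.882353
log10(0.882353) = -0.054358
20 * -0.054358 = -1.0872
L = 79 + -1.0872 = 77.9 dB

77.9


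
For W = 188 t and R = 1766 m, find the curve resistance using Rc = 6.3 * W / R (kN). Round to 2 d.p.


Rc = 6.3 * W / R
Rc = 6.3 * 188 / 1766
Rc = 1184.4 / 1766
Rc = 0.67 kN

0.67


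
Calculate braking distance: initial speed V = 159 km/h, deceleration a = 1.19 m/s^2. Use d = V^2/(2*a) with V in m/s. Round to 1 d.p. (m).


Convert speed: V = 159 / 3.6 = 44.1667 m/s
V^2 = 1950.6944
d = 1950.6944 / (2 * 1.19)
d = 1950.6944 / 2.38
d = 819.6 m

819.6


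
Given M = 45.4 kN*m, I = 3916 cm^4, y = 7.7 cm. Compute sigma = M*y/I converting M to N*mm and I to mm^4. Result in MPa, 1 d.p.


Convert units:
M = 45.4 kN*m = 45400000 N*mm
y = 7.7 cm = 77 mm
I = 3916 cm^4 = 39160000 mm^4
sigma = 45400000 * 77 / 39160000
sigma = 89.3 MPa

89.3


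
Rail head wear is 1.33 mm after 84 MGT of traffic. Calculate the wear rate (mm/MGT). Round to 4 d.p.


Wear rate = total wear / cumulative tonnage
Rate = 1.33 / 84
Rate = 0.0158 mm/MGT

0.0158


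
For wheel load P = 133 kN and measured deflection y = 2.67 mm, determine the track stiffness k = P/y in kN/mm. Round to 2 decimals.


Track stiffness k = P / y
k = 133 / 2.67
k = 49.81 kN/mm

49.81


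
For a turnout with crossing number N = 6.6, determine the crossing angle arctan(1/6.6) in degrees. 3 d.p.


1/N = 1/6.6 = 0.151515
angle = arctan(0.151515) = 0.150371 rad
angle = 0.150371 * 180/pi = 8.616 degrees

8.616


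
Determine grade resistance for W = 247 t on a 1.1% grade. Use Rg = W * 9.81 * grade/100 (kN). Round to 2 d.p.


Rg = W * 9.81 * grade / 100
Rg = 247 * 9.81 * 1.1 / 100
Rg = 2423.07 * 0.011
Rg = 26.65 kN

26.65


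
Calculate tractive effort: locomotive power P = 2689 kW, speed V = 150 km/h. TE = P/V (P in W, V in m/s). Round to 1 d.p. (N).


Convert: P = 2689 kW = 2689000 W
V = 150 / 3.6 = 41.6667 m/s
TE = 2689000 / 41.6667
TE = 64536.0 N

64536.0


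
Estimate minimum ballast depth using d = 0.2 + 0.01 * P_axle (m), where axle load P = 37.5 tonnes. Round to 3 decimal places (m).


d = 0.2 + 0.01 * 37.5
d = 0.2 + 0.375
d = 0.575 m

0.575


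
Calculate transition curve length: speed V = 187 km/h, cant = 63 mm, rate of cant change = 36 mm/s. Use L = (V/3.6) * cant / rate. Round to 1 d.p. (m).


Convert speed: V = 187 / 3.6 = 51.9444 m/s
L = 51.9444 * 63 / 36
L = 3272.5 / 36
L = 90.9 m

90.9
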